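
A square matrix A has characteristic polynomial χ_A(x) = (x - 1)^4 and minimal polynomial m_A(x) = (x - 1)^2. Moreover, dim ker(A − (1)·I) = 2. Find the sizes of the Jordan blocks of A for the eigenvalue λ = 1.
Block sizes for λ = 1: [2, 2]

Step 1 — from the characteristic polynomial, algebraic multiplicity of λ = 1 is 4. From dim ker(A − (1)·I) = 2, there are exactly 2 Jordan blocks for λ = 1.
Step 2 — from the minimal polynomial, the factor (x − 1)^2 tells us the largest block for λ = 1 has size 2.
Step 3 — with total size 4, 2 blocks, and largest block 2, the block sizes (in nonincreasing order) are [2, 2].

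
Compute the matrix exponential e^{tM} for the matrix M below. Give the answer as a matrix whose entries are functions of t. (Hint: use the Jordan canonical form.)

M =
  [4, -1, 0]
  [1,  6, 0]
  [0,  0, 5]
e^{tM} =
  [-t*exp(5*t) + exp(5*t), -t*exp(5*t), 0]
  [t*exp(5*t), t*exp(5*t) + exp(5*t), 0]
  [0, 0, exp(5*t)]

Strategy: write M = P · J · P⁻¹ where J is a Jordan canonical form, so e^{tM} = P · e^{tJ} · P⁻¹, and e^{tJ} can be computed block-by-block.

M has Jordan form
J =
  [5, 1, 0]
  [0, 5, 0]
  [0, 0, 5]
(up to reordering of blocks).

Per-block formulas:
  For a 1×1 block at λ = 5: exp(t · [5]) = [e^(5t)].
  For a 2×2 Jordan block J_2(5): exp(t · J_2(5)) = e^(5t)·(I + t·N), where N is the 2×2 nilpotent shift.

After assembling e^{tJ} and conjugating by P, we get:

e^{tM} =
  [-t*exp(5*t) + exp(5*t), -t*exp(5*t), 0]
  [t*exp(5*t), t*exp(5*t) + exp(5*t), 0]
  [0, 0, exp(5*t)]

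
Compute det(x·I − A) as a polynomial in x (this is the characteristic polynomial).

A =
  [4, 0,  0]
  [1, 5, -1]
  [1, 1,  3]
x^3 - 12*x^2 + 48*x - 64

Expanding det(x·I − A) (e.g. by cofactor expansion or by noting that A is similar to its Jordan form J, which has the same characteristic polynomial as A) gives
  χ_A(x) = x^3 - 12*x^2 + 48*x - 64
which factors as (x - 4)^3. The eigenvalues (with algebraic multiplicities) are λ = 4 with multiplicity 3.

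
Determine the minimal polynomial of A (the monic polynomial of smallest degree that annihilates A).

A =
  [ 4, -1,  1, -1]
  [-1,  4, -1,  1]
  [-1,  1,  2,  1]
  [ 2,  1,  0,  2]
x^3 - 9*x^2 + 27*x - 27

The characteristic polynomial is χ_A(x) = (x - 3)^4, so the eigenvalues are known. The minimal polynomial is
  m_A(x) = Π_λ (x − λ)^{k_λ}
where k_λ is the size of the *largest* Jordan block for λ (equivalently, the smallest k with (A − λI)^k v = 0 for every generalised eigenvector v of λ).

  λ = 3: largest Jordan block has size 3, contributing (x − 3)^3

So m_A(x) = (x - 3)^3 = x^3 - 9*x^2 + 27*x - 27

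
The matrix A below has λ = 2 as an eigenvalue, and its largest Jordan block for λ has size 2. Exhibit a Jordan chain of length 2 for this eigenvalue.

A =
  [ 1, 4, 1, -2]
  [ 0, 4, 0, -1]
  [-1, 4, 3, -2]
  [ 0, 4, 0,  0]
A Jordan chain for λ = 2 of length 2:
v_1 = (-1, 0, -1, 0)ᵀ
v_2 = (1, 0, 0, 0)ᵀ

Let N = A − (2)·I. We want v_2 with N^2 v_2 = 0 but N^1 v_2 ≠ 0; then v_{j-1} := N · v_j for j = 2, …, 2.

Pick v_2 = (1, 0, 0, 0)ᵀ.
Then v_1 = N · v_2 = (-1, 0, -1, 0)ᵀ.

Sanity check: (A − (2)·I) v_1 = (0, 0, 0, 0)ᵀ = 0. ✓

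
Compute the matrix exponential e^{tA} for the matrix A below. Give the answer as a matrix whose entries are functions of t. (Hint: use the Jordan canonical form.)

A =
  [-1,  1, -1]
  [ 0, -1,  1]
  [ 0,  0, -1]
e^{tA} =
  [exp(-t), t*exp(-t), t^2*exp(-t)/2 - t*exp(-t)]
  [0, exp(-t), t*exp(-t)]
  [0, 0, exp(-t)]

Strategy: write A = P · J · P⁻¹ where J is a Jordan canonical form, so e^{tA} = P · e^{tJ} · P⁻¹, and e^{tJ} can be computed block-by-block.

A has Jordan form
J =
  [-1,  1,  0]
  [ 0, -1,  1]
  [ 0,  0, -1]
(up to reordering of blocks).

Per-block formulas:
  For a 3×3 Jordan block J_3(-1): exp(t · J_3(-1)) = e^(-1t)·(I + t·N + (t^2/2)·N^2), where N is the 3×3 nilpotent shift.

After assembling e^{tJ} and conjugating by P, we get:

e^{tA} =
  [exp(-t), t*exp(-t), t^2*exp(-t)/2 - t*exp(-t)]
  [0, exp(-t), t*exp(-t)]
  [0, 0, exp(-t)]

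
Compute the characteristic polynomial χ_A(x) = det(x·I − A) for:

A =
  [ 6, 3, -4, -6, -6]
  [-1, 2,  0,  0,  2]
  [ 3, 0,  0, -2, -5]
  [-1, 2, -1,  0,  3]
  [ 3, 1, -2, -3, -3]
x^5 - 5*x^4 + 10*x^3 - 10*x^2 + 5*x - 1

Expanding det(x·I − A) (e.g. by cofactor expansion or by noting that A is similar to its Jordan form J, which has the same characteristic polynomial as A) gives
  χ_A(x) = x^5 - 5*x^4 + 10*x^3 - 10*x^2 + 5*x - 1
which factors as (x - 1)^5. The eigenvalues (with algebraic multiplicities) are λ = 1 with multiplicity 5.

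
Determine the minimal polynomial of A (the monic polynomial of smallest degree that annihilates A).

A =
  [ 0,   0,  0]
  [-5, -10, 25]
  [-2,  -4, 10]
x^2

The characteristic polynomial is χ_A(x) = x^3, so the eigenvalues are known. The minimal polynomial is
  m_A(x) = Π_λ (x − λ)^{k_λ}
where k_λ is the size of the *largest* Jordan block for λ (equivalently, the smallest k with (A − λI)^k v = 0 for every generalised eigenvector v of λ).

  λ = 0: largest Jordan block has size 2, contributing (x − 0)^2

So m_A(x) = x^2 = x^2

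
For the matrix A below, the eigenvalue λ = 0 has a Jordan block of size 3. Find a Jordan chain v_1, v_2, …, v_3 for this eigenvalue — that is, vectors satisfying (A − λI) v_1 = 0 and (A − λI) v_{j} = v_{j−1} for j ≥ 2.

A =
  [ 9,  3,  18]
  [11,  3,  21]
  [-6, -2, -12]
A Jordan chain for λ = 0 of length 3:
v_1 = (6, 6, -4)ᵀ
v_2 = (9, 11, -6)ᵀ
v_3 = (1, 0, 0)ᵀ

Let N = A − (0)·I. We want v_3 with N^3 v_3 = 0 but N^2 v_3 ≠ 0; then v_{j-1} := N · v_j for j = 3, …, 2.

Pick v_3 = (1, 0, 0)ᵀ.
Then v_2 = N · v_3 = (9, 11, -6)ᵀ.
Then v_1 = N · v_2 = (6, 6, -4)ᵀ.

Sanity check: (A − (0)·I) v_1 = (0, 0, 0)ᵀ = 0. ✓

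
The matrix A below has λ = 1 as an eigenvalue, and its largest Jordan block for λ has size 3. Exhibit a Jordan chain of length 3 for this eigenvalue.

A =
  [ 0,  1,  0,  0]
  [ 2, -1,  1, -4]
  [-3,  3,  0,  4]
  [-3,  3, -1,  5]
A Jordan chain for λ = 1 of length 3:
v_1 = (3, 3, 0, 0)ᵀ
v_2 = (-1, 2, -3, -3)ᵀ
v_3 = (1, 0, 0, 0)ᵀ

Let N = A − (1)·I. We want v_3 with N^3 v_3 = 0 but N^2 v_3 ≠ 0; then v_{j-1} := N · v_j for j = 3, …, 2.

Pick v_3 = (1, 0, 0, 0)ᵀ.
Then v_2 = N · v_3 = (-1, 2, -3, -3)ᵀ.
Then v_1 = N · v_2 = (3, 3, 0, 0)ᵀ.

Sanity check: (A − (1)·I) v_1 = (0, 0, 0, 0)ᵀ = 0. ✓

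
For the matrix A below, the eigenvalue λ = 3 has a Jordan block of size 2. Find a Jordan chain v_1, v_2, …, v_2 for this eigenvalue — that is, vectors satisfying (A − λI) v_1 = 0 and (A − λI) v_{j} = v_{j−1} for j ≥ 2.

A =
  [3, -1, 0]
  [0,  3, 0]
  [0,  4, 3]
A Jordan chain for λ = 3 of length 2:
v_1 = (-1, 0, 4)ᵀ
v_2 = (0, 1, 0)ᵀ

Let N = A − (3)·I. We want v_2 with N^2 v_2 = 0 but N^1 v_2 ≠ 0; then v_{j-1} := N · v_j for j = 2, …, 2.

Pick v_2 = (0, 1, 0)ᵀ.
Then v_1 = N · v_2 = (-1, 0, 4)ᵀ.

Sanity check: (A − (3)·I) v_1 = (0, 0, 0)ᵀ = 0. ✓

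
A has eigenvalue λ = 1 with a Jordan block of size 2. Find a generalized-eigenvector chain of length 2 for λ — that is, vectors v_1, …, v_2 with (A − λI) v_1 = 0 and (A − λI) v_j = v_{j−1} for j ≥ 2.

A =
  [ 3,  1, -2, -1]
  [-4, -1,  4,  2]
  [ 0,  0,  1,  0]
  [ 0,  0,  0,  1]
A Jordan chain for λ = 1 of length 2:
v_1 = (2, -4, 0, 0)ᵀ
v_2 = (1, 0, 0, 0)ᵀ

Let N = A − (1)·I. We want v_2 with N^2 v_2 = 0 but N^1 v_2 ≠ 0; then v_{j-1} := N · v_j for j = 2, …, 2.

Pick v_2 = (1, 0, 0, 0)ᵀ.
Then v_1 = N · v_2 = (2, -4, 0, 0)ᵀ.

Sanity check: (A − (1)·I) v_1 = (0, 0, 0, 0)ᵀ = 0. ✓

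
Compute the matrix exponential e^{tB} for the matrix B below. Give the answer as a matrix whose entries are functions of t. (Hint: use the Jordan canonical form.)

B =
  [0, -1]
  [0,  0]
e^{tB} =
  [1, -t]
  [0, 1]

Strategy: write B = P · J · P⁻¹ where J is a Jordan canonical form, so e^{tB} = P · e^{tJ} · P⁻¹, and e^{tJ} can be computed block-by-block.

B has Jordan form
J =
  [0, 1]
  [0, 0]
(up to reordering of blocks).

Per-block formulas:
  For a 2×2 Jordan block J_2(0): exp(t · J_2(0)) = e^(0t)·(I + t·N), where N is the 2×2 nilpotent shift.

After assembling e^{tJ} and conjugating by P, we get:

e^{tB} =
  [1, -t]
  [0, 1]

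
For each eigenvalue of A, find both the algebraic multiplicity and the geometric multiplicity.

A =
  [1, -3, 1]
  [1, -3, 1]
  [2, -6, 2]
λ = 0: alg = 3, geom = 2

Step 1 — factor the characteristic polynomial to read off the algebraic multiplicities:
  χ_A(x) = x^3

Step 2 — compute geometric multiplicities via the rank-nullity identity g(λ) = n − rank(A − λI):
  rank(A − (0)·I) = 1, so dim ker(A − (0)·I) = n − 1 = 2

Summary:
  λ = 0: algebraic multiplicity = 3, geometric multiplicity = 2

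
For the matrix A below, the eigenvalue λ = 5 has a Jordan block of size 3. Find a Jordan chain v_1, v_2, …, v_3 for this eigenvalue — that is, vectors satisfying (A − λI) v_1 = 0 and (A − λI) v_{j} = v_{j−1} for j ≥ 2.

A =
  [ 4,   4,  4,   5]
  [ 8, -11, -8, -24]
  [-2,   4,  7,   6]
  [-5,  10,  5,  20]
A Jordan chain for λ = 5 of length 3:
v_1 = (-2, 16, -4, -10)ᵀ
v_2 = (4, -16, 4, 10)ᵀ
v_3 = (0, 1, 0, 0)ᵀ

Let N = A − (5)·I. We want v_3 with N^3 v_3 = 0 but N^2 v_3 ≠ 0; then v_{j-1} := N · v_j for j = 3, …, 2.

Pick v_3 = (0, 1, 0, 0)ᵀ.
Then v_2 = N · v_3 = (4, -16, 4, 10)ᵀ.
Then v_1 = N · v_2 = (-2, 16, -4, -10)ᵀ.

Sanity check: (A − (5)·I) v_1 = (0, 0, 0, 0)ᵀ = 0. ✓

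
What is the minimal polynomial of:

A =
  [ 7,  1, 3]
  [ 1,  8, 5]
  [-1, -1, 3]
x^3 - 18*x^2 + 108*x - 216

The characteristic polynomial is χ_A(x) = (x - 6)^3, so the eigenvalues are known. The minimal polynomial is
  m_A(x) = Π_λ (x − λ)^{k_λ}
where k_λ is the size of the *largest* Jordan block for λ (equivalently, the smallest k with (A − λI)^k v = 0 for every generalised eigenvector v of λ).

  λ = 6: largest Jordan block has size 3, contributing (x − 6)^3

So m_A(x) = (x - 6)^3 = x^3 - 18*x^2 + 108*x - 216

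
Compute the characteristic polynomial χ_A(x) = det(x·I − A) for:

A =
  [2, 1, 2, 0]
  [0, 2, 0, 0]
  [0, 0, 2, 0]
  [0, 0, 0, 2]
x^4 - 8*x^3 + 24*x^2 - 32*x + 16

Expanding det(x·I − A) (e.g. by cofactor expansion or by noting that A is similar to its Jordan form J, which has the same characteristic polynomial as A) gives
  χ_A(x) = x^4 - 8*x^3 + 24*x^2 - 32*x + 16
which factors as (x - 2)^4. The eigenvalues (with algebraic multiplicities) are λ = 2 with multiplicity 4.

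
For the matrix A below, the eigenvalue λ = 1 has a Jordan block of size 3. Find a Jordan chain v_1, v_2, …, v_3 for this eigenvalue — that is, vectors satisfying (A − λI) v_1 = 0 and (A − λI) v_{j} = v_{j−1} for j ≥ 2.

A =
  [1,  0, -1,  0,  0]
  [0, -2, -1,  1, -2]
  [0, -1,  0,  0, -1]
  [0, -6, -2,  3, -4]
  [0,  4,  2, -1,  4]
A Jordan chain for λ = 1 of length 3:
v_1 = (-1, 0, 0, 0, 0)ᵀ
v_2 = (2, -1, 1, -2, 0)ᵀ
v_3 = (0, 1, -2, 0, 0)ᵀ

Let N = A − (1)·I. We want v_3 with N^3 v_3 = 0 but N^2 v_3 ≠ 0; then v_{j-1} := N · v_j for j = 3, …, 2.

Pick v_3 = (0, 1, -2, 0, 0)ᵀ.
Then v_2 = N · v_3 = (2, -1, 1, -2, 0)ᵀ.
Then v_1 = N · v_2 = (-1, 0, 0, 0, 0)ᵀ.

Sanity check: (A − (1)·I) v_1 = (0, 0, 0, 0, 0)ᵀ = 0. ✓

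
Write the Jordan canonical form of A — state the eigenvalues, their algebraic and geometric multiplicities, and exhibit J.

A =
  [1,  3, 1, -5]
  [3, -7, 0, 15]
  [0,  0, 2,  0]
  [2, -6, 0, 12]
J_3(2) ⊕ J_1(2)

The characteristic polynomial is
  det(x·I − A) = x^4 - 8*x^3 + 24*x^2 - 32*x + 16 = (x - 2)^4

Eigenvalues and multiplicities (the geometric multiplicity of λ is n − rank(A − λI), which equals the number of Jordan blocks for λ):
  λ = 2: algebraic multiplicity = 4, geometric multiplicity = 2

Determining the block sizes for each eigenvalue:
  λ = 2: with am = 4 and gm = 2, the partition is not yet determined (e.g. several partitions of 4 into 2 parts exist). Let N = A − (2)·I. Computing rank(N^1) = 2, rank(N^2) = 1, rank(N^3) = 0; the number of blocks of size ≥ j is rank(N^{j−1}) − rank(N^j), giving [2, 1, 1]. So we have 1 block(s) of size 3, 1 block(s) of size 1 → block sizes [3, 1]

Assembling the blocks gives a Jordan form
J =
  [2, 1, 0, 0]
  [0, 2, 1, 0]
  [0, 0, 2, 0]
  [0, 0, 0, 2]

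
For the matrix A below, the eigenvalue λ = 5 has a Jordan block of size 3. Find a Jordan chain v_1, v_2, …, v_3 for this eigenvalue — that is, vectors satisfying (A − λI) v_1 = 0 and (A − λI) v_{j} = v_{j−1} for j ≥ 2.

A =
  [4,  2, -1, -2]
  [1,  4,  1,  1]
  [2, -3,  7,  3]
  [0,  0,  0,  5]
A Jordan chain for λ = 5 of length 3:
v_1 = (1, 0, -1, 0)ᵀ
v_2 = (-1, 1, 2, 0)ᵀ
v_3 = (1, 0, 0, 0)ᵀ

Let N = A − (5)·I. We want v_3 with N^3 v_3 = 0 but N^2 v_3 ≠ 0; then v_{j-1} := N · v_j for j = 3, …, 2.

Pick v_3 = (1, 0, 0, 0)ᵀ.
Then v_2 = N · v_3 = (-1, 1, 2, 0)ᵀ.
Then v_1 = N · v_2 = (1, 0, -1, 0)ᵀ.

Sanity check: (A − (5)·I) v_1 = (0, 0, 0, 0)ᵀ = 0. ✓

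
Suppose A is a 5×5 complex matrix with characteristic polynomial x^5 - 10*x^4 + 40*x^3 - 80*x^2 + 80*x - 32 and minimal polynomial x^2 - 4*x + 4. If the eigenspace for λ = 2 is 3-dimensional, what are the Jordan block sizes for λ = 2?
Block sizes for λ = 2: [2, 2, 1]

Step 1 — from the characteristic polynomial, algebraic multiplicity of λ = 2 is 5. From dim ker(A − (2)·I) = 3, there are exactly 3 Jordan blocks for λ = 2.
Step 2 — from the minimal polynomial, the factor (x − 2)^2 tells us the largest block for λ = 2 has size 2.
Step 3 — with total size 5, 3 blocks, and largest block 2, the block sizes (in nonincreasing order) are [2, 2, 1].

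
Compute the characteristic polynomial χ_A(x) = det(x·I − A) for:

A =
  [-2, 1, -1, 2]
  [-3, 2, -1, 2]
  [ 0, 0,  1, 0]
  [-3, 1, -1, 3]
x^4 - 4*x^3 + 6*x^2 - 4*x + 1

Expanding det(x·I − A) (e.g. by cofactor expansion or by noting that A is similar to its Jordan form J, which has the same characteristic polynomial as A) gives
  χ_A(x) = x^4 - 4*x^3 + 6*x^2 - 4*x + 1
which factors as (x - 1)^4. The eigenvalues (with algebraic multiplicities) are λ = 1 with multiplicity 4.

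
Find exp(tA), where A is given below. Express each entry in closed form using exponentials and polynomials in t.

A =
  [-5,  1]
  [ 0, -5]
e^{tA} =
  [exp(-5*t), t*exp(-5*t)]
  [0, exp(-5*t)]

Strategy: write A = P · J · P⁻¹ where J is a Jordan canonical form, so e^{tA} = P · e^{tJ} · P⁻¹, and e^{tJ} can be computed block-by-block.

A has Jordan form
J =
  [-5,  1]
  [ 0, -5]
(up to reordering of blocks).

Per-block formulas:
  For a 2×2 Jordan block J_2(-5): exp(t · J_2(-5)) = e^(-5t)·(I + t·N), where N is the 2×2 nilpotent shift.

After assembling e^{tJ} and conjugating by P, we get:

e^{tA} =
  [exp(-5*t), t*exp(-5*t)]
  [0, exp(-5*t)]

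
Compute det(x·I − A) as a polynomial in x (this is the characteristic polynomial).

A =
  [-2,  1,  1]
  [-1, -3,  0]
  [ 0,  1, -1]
x^3 + 6*x^2 + 12*x + 8

Expanding det(x·I − A) (e.g. by cofactor expansion or by noting that A is similar to its Jordan form J, which has the same characteristic polynomial as A) gives
  χ_A(x) = x^3 + 6*x^2 + 12*x + 8
which factors as (x + 2)^3. The eigenvalues (with algebraic multiplicities) are λ = -2 with multiplicity 3.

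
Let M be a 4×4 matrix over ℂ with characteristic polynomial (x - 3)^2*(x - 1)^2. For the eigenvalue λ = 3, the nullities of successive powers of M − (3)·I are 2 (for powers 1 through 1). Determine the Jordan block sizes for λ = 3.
Block sizes for λ = 3: [1, 1]

From the dimensions of kernels of powers, the number of Jordan blocks of size at least j is d_j − d_{j−1} where d_j = dim ker(N^j) (with d_0 = 0). Computing the differences gives [2].
The number of blocks of size exactly k is (#blocks of size ≥ k) − (#blocks of size ≥ k + 1), so the partition is: 2 block(s) of size 1.
In nonincreasing order the block sizes are [1, 1].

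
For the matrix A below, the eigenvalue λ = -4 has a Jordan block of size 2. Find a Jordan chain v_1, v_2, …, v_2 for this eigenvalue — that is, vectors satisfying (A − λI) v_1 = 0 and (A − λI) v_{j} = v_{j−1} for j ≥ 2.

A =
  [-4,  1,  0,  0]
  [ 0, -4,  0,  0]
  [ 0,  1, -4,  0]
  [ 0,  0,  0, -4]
A Jordan chain for λ = -4 of length 2:
v_1 = (1, 0, 1, 0)ᵀ
v_2 = (0, 1, 0, 0)ᵀ

Let N = A − (-4)·I. We want v_2 with N^2 v_2 = 0 but N^1 v_2 ≠ 0; then v_{j-1} := N · v_j for j = 2, …, 2.

Pick v_2 = (0, 1, 0, 0)ᵀ.
Then v_1 = N · v_2 = (1, 0, 1, 0)ᵀ.

Sanity check: (A − (-4)·I) v_1 = (0, 0, 0, 0)ᵀ = 0. ✓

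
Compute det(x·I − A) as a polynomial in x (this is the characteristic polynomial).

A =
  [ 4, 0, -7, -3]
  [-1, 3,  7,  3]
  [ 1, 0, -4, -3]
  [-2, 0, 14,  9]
x^4 - 12*x^3 + 54*x^2 - 108*x + 81

Expanding det(x·I − A) (e.g. by cofactor expansion or by noting that A is similar to its Jordan form J, which has the same characteristic polynomial as A) gives
  χ_A(x) = x^4 - 12*x^3 + 54*x^2 - 108*x + 81
which factors as (x - 3)^4. The eigenvalues (with algebraic multiplicities) are λ = 3 with multiplicity 4.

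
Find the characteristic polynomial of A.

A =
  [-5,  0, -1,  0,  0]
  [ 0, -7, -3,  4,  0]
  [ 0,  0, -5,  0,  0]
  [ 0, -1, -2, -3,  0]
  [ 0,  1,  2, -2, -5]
x^5 + 25*x^4 + 250*x^3 + 1250*x^2 + 3125*x + 3125

Expanding det(x·I − A) (e.g. by cofactor expansion or by noting that A is similar to its Jordan form J, which has the same characteristic polynomial as A) gives
  χ_A(x) = x^5 + 25*x^4 + 250*x^3 + 1250*x^2 + 3125*x + 3125
which factors as (x + 5)^5. The eigenvalues (with algebraic multiplicities) are λ = -5 with multiplicity 5.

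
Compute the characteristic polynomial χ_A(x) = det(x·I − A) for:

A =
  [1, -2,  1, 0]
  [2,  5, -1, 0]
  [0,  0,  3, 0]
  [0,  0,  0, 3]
x^4 - 12*x^3 + 54*x^2 - 108*x + 81

Expanding det(x·I − A) (e.g. by cofactor expansion or by noting that A is similar to its Jordan form J, which has the same characteristic polynomial as A) gives
  χ_A(x) = x^4 - 12*x^3 + 54*x^2 - 108*x + 81
which factors as (x - 3)^4. The eigenvalues (with algebraic multiplicities) are λ = 3 with multiplicity 4.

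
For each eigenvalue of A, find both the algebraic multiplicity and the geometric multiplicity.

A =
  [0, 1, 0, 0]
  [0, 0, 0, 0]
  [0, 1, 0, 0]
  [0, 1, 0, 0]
λ = 0: alg = 4, geom = 3

Step 1 — factor the characteristic polynomial to read off the algebraic multiplicities:
  χ_A(x) = x^4

Step 2 — compute geometric multiplicities via the rank-nullity identity g(λ) = n − rank(A − λI):
  rank(A − (0)·I) = 1, so dim ker(A − (0)·I) = n − 1 = 3

Summary:
  λ = 0: algebraic multiplicity = 4, geometric multiplicity = 3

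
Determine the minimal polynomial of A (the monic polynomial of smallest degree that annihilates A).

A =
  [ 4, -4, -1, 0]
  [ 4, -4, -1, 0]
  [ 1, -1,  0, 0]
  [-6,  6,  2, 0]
x^3

The characteristic polynomial is χ_A(x) = x^4, so the eigenvalues are known. The minimal polynomial is
  m_A(x) = Π_λ (x − λ)^{k_λ}
where k_λ is the size of the *largest* Jordan block for λ (equivalently, the smallest k with (A − λI)^k v = 0 for every generalised eigenvector v of λ).

  λ = 0: largest Jordan block has size 3, contributing (x − 0)^3

So m_A(x) = x^3 = x^3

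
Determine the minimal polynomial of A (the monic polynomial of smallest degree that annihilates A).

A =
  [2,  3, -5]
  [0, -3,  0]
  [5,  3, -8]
x^2 + 6*x + 9

The characteristic polynomial is χ_A(x) = (x + 3)^3, so the eigenvalues are known. The minimal polynomial is
  m_A(x) = Π_λ (x − λ)^{k_λ}
where k_λ is the size of the *largest* Jordan block for λ (equivalently, the smallest k with (A − λI)^k v = 0 for every generalised eigenvector v of λ).

  λ = -3: largest Jordan block has size 2, contributing (x + 3)^2

So m_A(x) = (x + 3)^2 = x^2 + 6*x + 9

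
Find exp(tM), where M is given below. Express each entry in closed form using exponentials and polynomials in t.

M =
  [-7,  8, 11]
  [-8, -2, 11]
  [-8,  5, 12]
e^{tM} =
  [-44*t^2*exp(t) - 8*t*exp(t) + exp(t), -33*t^2*exp(t)/2 + 8*t*exp(t), 121*t^2*exp(t)/2 + 11*t*exp(t)]
  [-8*t*exp(t), -3*t*exp(t) + exp(t), 11*t*exp(t)]
  [-32*t^2*exp(t) - 8*t*exp(t), -12*t^2*exp(t) + 5*t*exp(t), 44*t^2*exp(t) + 11*t*exp(t) + exp(t)]

Strategy: write M = P · J · P⁻¹ where J is a Jordan canonical form, so e^{tM} = P · e^{tJ} · P⁻¹, and e^{tJ} can be computed block-by-block.

M has Jordan form
J =
  [1, 1, 0]
  [0, 1, 1]
  [0, 0, 1]
(up to reordering of blocks).

Per-block formulas:
  For a 3×3 Jordan block J_3(1): exp(t · J_3(1)) = e^(1t)·(I + t·N + (t^2/2)·N^2), where N is the 3×3 nilpotent shift.

After assembling e^{tJ} and conjugating by P, we get:

e^{tM} =
  [-44*t^2*exp(t) - 8*t*exp(t) + exp(t), -33*t^2*exp(t)/2 + 8*t*exp(t), 121*t^2*exp(t)/2 + 11*t*exp(t)]
  [-8*t*exp(t), -3*t*exp(t) + exp(t), 11*t*exp(t)]
  [-32*t^2*exp(t) - 8*t*exp(t), -12*t^2*exp(t) + 5*t*exp(t), 44*t^2*exp(t) + 11*t*exp(t) + exp(t)]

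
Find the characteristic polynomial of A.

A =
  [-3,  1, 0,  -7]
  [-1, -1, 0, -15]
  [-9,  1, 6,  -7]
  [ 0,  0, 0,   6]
x^4 - 8*x^3 - 8*x^2 + 96*x + 144

Expanding det(x·I − A) (e.g. by cofactor expansion or by noting that A is similar to its Jordan form J, which has the same characteristic polynomial as A) gives
  χ_A(x) = x^4 - 8*x^3 - 8*x^2 + 96*x + 144
which factors as (x - 6)^2*(x + 2)^2. The eigenvalues (with algebraic multiplicities) are λ = -2 with multiplicity 2, λ = 6 with multiplicity 2.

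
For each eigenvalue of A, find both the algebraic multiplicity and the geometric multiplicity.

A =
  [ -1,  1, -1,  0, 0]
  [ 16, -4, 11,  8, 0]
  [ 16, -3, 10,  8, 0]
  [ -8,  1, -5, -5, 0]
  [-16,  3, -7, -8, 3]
λ = -1: alg = 3, geom = 2; λ = 3: alg = 2, geom = 2

Step 1 — factor the characteristic polynomial to read off the algebraic multiplicities:
  χ_A(x) = (x - 3)^2*(x + 1)^3

Step 2 — compute geometric multiplicities via the rank-nullity identity g(λ) = n − rank(A − λI):
  rank(A − (-1)·I) = 3, so dim ker(A − (-1)·I) = n − 3 = 2
  rank(A − (3)·I) = 3, so dim ker(A − (3)·I) = n − 3 = 2

Summary:
  λ = -1: algebraic multiplicity = 3, geometric multiplicity = 2
  λ = 3: algebraic multiplicity = 2, geometric multiplicity = 2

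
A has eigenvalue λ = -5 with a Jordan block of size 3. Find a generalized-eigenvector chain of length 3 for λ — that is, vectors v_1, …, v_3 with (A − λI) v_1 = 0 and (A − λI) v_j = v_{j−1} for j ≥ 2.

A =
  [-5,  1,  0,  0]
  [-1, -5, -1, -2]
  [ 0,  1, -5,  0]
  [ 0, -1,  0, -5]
A Jordan chain for λ = -5 of length 3:
v_1 = (-1, 0, -1, 1)ᵀ
v_2 = (0, -1, 0, 0)ᵀ
v_3 = (1, 0, 0, 0)ᵀ

Let N = A − (-5)·I. We want v_3 with N^3 v_3 = 0 but N^2 v_3 ≠ 0; then v_{j-1} := N · v_j for j = 3, …, 2.

Pick v_3 = (1, 0, 0, 0)ᵀ.
Then v_2 = N · v_3 = (0, -1, 0, 0)ᵀ.
Then v_1 = N · v_2 = (-1, 0, -1, 1)ᵀ.

Sanity check: (A − (-5)·I) v_1 = (0, 0, 0, 0)ᵀ = 0. ✓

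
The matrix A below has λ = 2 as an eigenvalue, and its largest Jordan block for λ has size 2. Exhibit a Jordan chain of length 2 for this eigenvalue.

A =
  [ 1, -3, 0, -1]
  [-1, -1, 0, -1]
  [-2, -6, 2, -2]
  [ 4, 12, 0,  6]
A Jordan chain for λ = 2 of length 2:
v_1 = (-1, -1, -2, 4)ᵀ
v_2 = (1, 0, 0, 0)ᵀ

Let N = A − (2)·I. We want v_2 with N^2 v_2 = 0 but N^1 v_2 ≠ 0; then v_{j-1} := N · v_j for j = 2, …, 2.

Pick v_2 = (1, 0, 0, 0)ᵀ.
Then v_1 = N · v_2 = (-1, -1, -2, 4)ᵀ.

Sanity check: (A − (2)·I) v_1 = (0, 0, 0, 0)ᵀ = 0. ✓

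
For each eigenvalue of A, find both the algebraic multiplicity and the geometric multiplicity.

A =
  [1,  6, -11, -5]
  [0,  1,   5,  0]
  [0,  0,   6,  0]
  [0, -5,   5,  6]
λ = 1: alg = 2, geom = 1; λ = 6: alg = 2, geom = 2

Step 1 — factor the characteristic polynomial to read off the algebraic multiplicities:
  χ_A(x) = (x - 6)^2*(x - 1)^2

Step 2 — compute geometric multiplicities via the rank-nullity identity g(λ) = n − rank(A − λI):
  rank(A − (1)·I) = 3, so dim ker(A − (1)·I) = n − 3 = 1
  rank(A − (6)·I) = 2, so dim ker(A − (6)·I) = n − 2 = 2

Summary:
  λ = 1: algebraic multiplicity = 2, geometric multiplicity = 1
  λ = 6: algebraic multiplicity = 2, geometric multiplicity = 2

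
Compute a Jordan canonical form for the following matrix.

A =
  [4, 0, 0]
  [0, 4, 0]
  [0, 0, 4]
J_1(4) ⊕ J_1(4) ⊕ J_1(4)

The characteristic polynomial is
  det(x·I − A) = x^3 - 12*x^2 + 48*x - 64 = (x - 4)^3

Eigenvalues and multiplicities (the geometric multiplicity of λ is n − rank(A − λI), which equals the number of Jordan blocks for λ):
  λ = 4: algebraic multiplicity = 3, geometric multiplicity = 3

Determining the block sizes for each eigenvalue:
  λ = 4: gm = am = 3, so every block has size 1 → block sizes [1, 1, 1]

Assembling the blocks gives a Jordan form
J =
  [4, 0, 0]
  [0, 4, 0]
  [0, 0, 4]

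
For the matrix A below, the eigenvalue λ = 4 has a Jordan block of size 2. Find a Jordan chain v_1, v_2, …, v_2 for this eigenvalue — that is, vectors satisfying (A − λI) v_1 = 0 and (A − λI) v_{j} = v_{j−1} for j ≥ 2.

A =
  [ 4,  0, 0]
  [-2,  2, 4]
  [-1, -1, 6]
A Jordan chain for λ = 4 of length 2:
v_1 = (0, -2, -1)ᵀ
v_2 = (1, 0, 0)ᵀ

Let N = A − (4)·I. We want v_2 with N^2 v_2 = 0 but N^1 v_2 ≠ 0; then v_{j-1} := N · v_j for j = 2, …, 2.

Pick v_2 = (1, 0, 0)ᵀ.
Then v_1 = N · v_2 = (0, -2, -1)ᵀ.

Sanity check: (A − (4)·I) v_1 = (0, 0, 0)ᵀ = 0. ✓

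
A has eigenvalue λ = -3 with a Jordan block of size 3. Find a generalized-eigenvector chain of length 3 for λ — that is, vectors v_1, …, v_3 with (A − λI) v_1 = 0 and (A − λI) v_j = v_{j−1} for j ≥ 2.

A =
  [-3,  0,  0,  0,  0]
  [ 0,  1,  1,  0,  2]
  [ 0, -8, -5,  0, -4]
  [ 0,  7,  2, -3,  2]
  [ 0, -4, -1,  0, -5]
A Jordan chain for λ = -3 of length 3:
v_1 = (0, 0, 0, 4, 0)ᵀ
v_2 = (0, 4, -8, 7, -4)ᵀ
v_3 = (0, 1, 0, 0, 0)ᵀ

Let N = A − (-3)·I. We want v_3 with N^3 v_3 = 0 but N^2 v_3 ≠ 0; then v_{j-1} := N · v_j for j = 3, …, 2.

Pick v_3 = (0, 1, 0, 0, 0)ᵀ.
Then v_2 = N · v_3 = (0, 4, -8, 7, -4)ᵀ.
Then v_1 = N · v_2 = (0, 0, 0, 4, 0)ᵀ.

Sanity check: (A − (-3)·I) v_1 = (0, 0, 0, 0, 0)ᵀ = 0. ✓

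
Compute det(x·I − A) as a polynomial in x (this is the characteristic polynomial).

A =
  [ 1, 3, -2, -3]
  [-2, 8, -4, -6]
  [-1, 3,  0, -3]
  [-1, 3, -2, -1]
x^4 - 8*x^3 + 24*x^2 - 32*x + 16

Expanding det(x·I − A) (e.g. by cofactor expansion or by noting that A is similar to its Jordan form J, which has the same characteristic polynomial as A) gives
  χ_A(x) = x^4 - 8*x^3 + 24*x^2 - 32*x + 16
which factors as (x - 2)^4. The eigenvalues (with algebraic multiplicities) are λ = 2 with multiplicity 4.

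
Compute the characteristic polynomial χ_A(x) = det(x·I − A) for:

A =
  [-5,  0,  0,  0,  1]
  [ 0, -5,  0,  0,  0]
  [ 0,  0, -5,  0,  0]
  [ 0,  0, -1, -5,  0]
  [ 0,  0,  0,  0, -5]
x^5 + 25*x^4 + 250*x^3 + 1250*x^2 + 3125*x + 3125

Expanding det(x·I − A) (e.g. by cofactor expansion or by noting that A is similar to its Jordan form J, which has the same characteristic polynomial as A) gives
  χ_A(x) = x^5 + 25*x^4 + 250*x^3 + 1250*x^2 + 3125*x + 3125
which factors as (x + 5)^5. The eigenvalues (with algebraic multiplicities) are λ = -5 with multiplicity 5.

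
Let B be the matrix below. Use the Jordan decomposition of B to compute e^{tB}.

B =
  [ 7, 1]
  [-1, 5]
e^{tB} =
  [t*exp(6*t) + exp(6*t), t*exp(6*t)]
  [-t*exp(6*t), -t*exp(6*t) + exp(6*t)]

Strategy: write B = P · J · P⁻¹ where J is a Jordan canonical form, so e^{tB} = P · e^{tJ} · P⁻¹, and e^{tJ} can be computed block-by-block.

B has Jordan form
J =
  [6, 1]
  [0, 6]
(up to reordering of blocks).

Per-block formulas:
  For a 2×2 Jordan block J_2(6): exp(t · J_2(6)) = e^(6t)·(I + t·N), where N is the 2×2 nilpotent shift.

After assembling e^{tJ} and conjugating by P, we get:

e^{tB} =
  [t*exp(6*t) + exp(6*t), t*exp(6*t)]
  [-t*exp(6*t), -t*exp(6*t) + exp(6*t)]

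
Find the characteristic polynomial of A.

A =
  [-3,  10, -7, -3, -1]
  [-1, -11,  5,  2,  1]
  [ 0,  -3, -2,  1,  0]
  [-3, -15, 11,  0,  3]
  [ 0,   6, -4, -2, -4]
x^5 + 20*x^4 + 160*x^3 + 640*x^2 + 1280*x + 1024

Expanding det(x·I − A) (e.g. by cofactor expansion or by noting that A is similar to its Jordan form J, which has the same characteristic polynomial as A) gives
  χ_A(x) = x^5 + 20*x^4 + 160*x^3 + 640*x^2 + 1280*x + 1024
which factors as (x + 4)^5. The eigenvalues (with algebraic multiplicities) are λ = -4 with multiplicity 5.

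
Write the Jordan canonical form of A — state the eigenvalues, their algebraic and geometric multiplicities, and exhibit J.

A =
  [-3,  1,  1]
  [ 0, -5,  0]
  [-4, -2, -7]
J_2(-5) ⊕ J_1(-5)

The characteristic polynomial is
  det(x·I − A) = x^3 + 15*x^2 + 75*x + 125 = (x + 5)^3

Eigenvalues and multiplicities (the geometric multiplicity of λ is n − rank(A − λI), which equals the number of Jordan blocks for λ):
  λ = -5: algebraic multiplicity = 3, geometric multiplicity = 2

Determining the block sizes for each eigenvalue:
  λ = -5: 2 blocks summing to 3 forces exactly one block of size 2 and the rest size 1 → block sizes [2, 1]

Assembling the blocks gives a Jordan form
J =
  [-5,  1,  0]
  [ 0, -5,  0]
  [ 0,  0, -5]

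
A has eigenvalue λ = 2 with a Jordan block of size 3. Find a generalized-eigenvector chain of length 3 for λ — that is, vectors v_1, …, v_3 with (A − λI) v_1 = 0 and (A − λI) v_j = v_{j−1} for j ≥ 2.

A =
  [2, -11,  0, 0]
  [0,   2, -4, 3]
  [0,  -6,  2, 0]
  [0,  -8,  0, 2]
A Jordan chain for λ = 2 of length 3:
v_1 = (44, 0, 24, 32)ᵀ
v_2 = (0, -4, 0, 0)ᵀ
v_3 = (0, 0, 1, 0)ᵀ

Let N = A − (2)·I. We want v_3 with N^3 v_3 = 0 but N^2 v_3 ≠ 0; then v_{j-1} := N · v_j for j = 3, …, 2.

Pick v_3 = (0, 0, 1, 0)ᵀ.
Then v_2 = N · v_3 = (0, -4, 0, 0)ᵀ.
Then v_1 = N · v_2 = (44, 0, 24, 32)ᵀ.

Sanity check: (A − (2)·I) v_1 = (0, 0, 0, 0)ᵀ = 0. ✓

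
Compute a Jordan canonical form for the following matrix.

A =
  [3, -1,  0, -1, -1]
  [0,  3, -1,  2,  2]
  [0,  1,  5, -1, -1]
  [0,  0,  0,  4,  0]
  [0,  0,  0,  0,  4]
J_1(3) ⊕ J_3(4) ⊕ J_1(4)

The characteristic polynomial is
  det(x·I − A) = x^5 - 19*x^4 + 144*x^3 - 544*x^2 + 1024*x - 768 = (x - 4)^4*(x - 3)

Eigenvalues and multiplicities (the geometric multiplicity of λ is n − rank(A − λI), which equals the number of Jordan blocks for λ):
  λ = 3: algebraic multiplicity = 1, geometric multiplicity = 1
  λ = 4: algebraic multiplicity = 4, geometric multiplicity = 2

Determining the block sizes for each eigenvalue:
  λ = 3: one block (gm = 1), so the single block has size am = 1 → block sizes [1]
  λ = 4: with am = 4 and gm = 2, the partition is not yet determined (e.g. several partitions of 4 into 2 parts exist). Let N = A − (4)·I. Computing rank(N^1) = 3, rank(N^2) = 2, rank(N^3) = 1; the number of blocks of size ≥ j is rank(N^{j−1}) − rank(N^j), giving [2, 1, 1]. So we have 1 block(s) of size 3, 1 block(s) of size 1 → block sizes [3, 1]

Assembling the blocks gives a Jordan form
J =
  [3, 0, 0, 0, 0]
  [0, 4, 1, 0, 0]
  [0, 0, 4, 1, 0]
  [0, 0, 0, 4, 0]
  [0, 0, 0, 0, 4]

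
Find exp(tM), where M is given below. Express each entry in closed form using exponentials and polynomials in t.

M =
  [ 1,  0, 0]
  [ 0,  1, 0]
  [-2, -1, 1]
e^{tM} =
  [exp(t), 0, 0]
  [0, exp(t), 0]
  [-2*t*exp(t), -t*exp(t), exp(t)]

Strategy: write M = P · J · P⁻¹ where J is a Jordan canonical form, so e^{tM} = P · e^{tJ} · P⁻¹, and e^{tJ} can be computed block-by-block.

M has Jordan form
J =
  [1, 1, 0]
  [0, 1, 0]
  [0, 0, 1]
(up to reordering of blocks).

Per-block formulas:
  For a 2×2 Jordan block J_2(1): exp(t · J_2(1)) = e^(1t)·(I + t·N), where N is the 2×2 nilpotent shift.
  For a 1×1 block at λ = 1: exp(t · [1]) = [e^(1t)].

After assembling e^{tJ} and conjugating by P, we get:

e^{tM} =
  [exp(t), 0, 0]
  [0, exp(t), 0]
  [-2*t*exp(t), -t*exp(t), exp(t)]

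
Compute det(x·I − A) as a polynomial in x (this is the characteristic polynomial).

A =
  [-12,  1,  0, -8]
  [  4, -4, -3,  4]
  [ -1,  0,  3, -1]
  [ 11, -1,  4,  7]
x^4 + 6*x^3 + x^2 - 24*x + 16

Expanding det(x·I − A) (e.g. by cofactor expansion or by noting that A is similar to its Jordan form J, which has the same characteristic polynomial as A) gives
  χ_A(x) = x^4 + 6*x^3 + x^2 - 24*x + 16
which factors as (x - 1)^2*(x + 4)^2. The eigenvalues (with algebraic multiplicities) are λ = -4 with multiplicity 2, λ = 1 with multiplicity 2.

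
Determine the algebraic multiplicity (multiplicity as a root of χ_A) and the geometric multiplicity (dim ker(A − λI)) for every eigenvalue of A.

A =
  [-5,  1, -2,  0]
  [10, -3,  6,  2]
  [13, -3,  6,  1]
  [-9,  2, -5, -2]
λ = -1: alg = 4, geom = 2

Step 1 — factor the characteristic polynomial to read off the algebraic multiplicities:
  χ_A(x) = (x + 1)^4

Step 2 — compute geometric multiplicities via the rank-nullity identity g(λ) = n − rank(A − λI):
  rank(A − (-1)·I) = 2, so dim ker(A − (-1)·I) = n − 2 = 2

Summary:
  λ = -1: algebraic multiplicity = 4, geometric multiplicity = 2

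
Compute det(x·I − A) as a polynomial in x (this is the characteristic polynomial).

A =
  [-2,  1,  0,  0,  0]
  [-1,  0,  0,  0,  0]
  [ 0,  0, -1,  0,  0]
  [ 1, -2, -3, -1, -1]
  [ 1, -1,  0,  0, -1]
x^5 + 5*x^4 + 10*x^3 + 10*x^2 + 5*x + 1

Expanding det(x·I − A) (e.g. by cofactor expansion or by noting that A is similar to its Jordan form J, which has the same characteristic polynomial as A) gives
  χ_A(x) = x^5 + 5*x^4 + 10*x^3 + 10*x^2 + 5*x + 1
which factors as (x + 1)^5. The eigenvalues (with algebraic multiplicities) are λ = -1 with multiplicity 5.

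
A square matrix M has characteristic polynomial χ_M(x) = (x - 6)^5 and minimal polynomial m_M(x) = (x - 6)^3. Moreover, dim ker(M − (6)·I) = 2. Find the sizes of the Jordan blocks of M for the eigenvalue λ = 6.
Block sizes for λ = 6: [3, 2]

Step 1 — from the characteristic polynomial, algebraic multiplicity of λ = 6 is 5. From dim ker(M − (6)·I) = 2, there are exactly 2 Jordan blocks for λ = 6.
Step 2 — from the minimal polynomial, the factor (x − 6)^3 tells us the largest block for λ = 6 has size 3.
Step 3 — with total size 5, 2 blocks, and largest block 3, the block sizes (in nonincreasing order) are [3, 2].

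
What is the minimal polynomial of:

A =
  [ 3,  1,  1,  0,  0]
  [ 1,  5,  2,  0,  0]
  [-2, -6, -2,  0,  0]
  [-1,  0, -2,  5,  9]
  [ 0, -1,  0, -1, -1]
x^3 - 6*x^2 + 12*x - 8

The characteristic polynomial is χ_A(x) = (x - 2)^5, so the eigenvalues are known. The minimal polynomial is
  m_A(x) = Π_λ (x − λ)^{k_λ}
where k_λ is the size of the *largest* Jordan block for λ (equivalently, the smallest k with (A − λI)^k v = 0 for every generalised eigenvector v of λ).

  λ = 2: largest Jordan block has size 3, contributing (x − 2)^3

So m_A(x) = (x - 2)^3 = x^3 - 6*x^2 + 12*x - 8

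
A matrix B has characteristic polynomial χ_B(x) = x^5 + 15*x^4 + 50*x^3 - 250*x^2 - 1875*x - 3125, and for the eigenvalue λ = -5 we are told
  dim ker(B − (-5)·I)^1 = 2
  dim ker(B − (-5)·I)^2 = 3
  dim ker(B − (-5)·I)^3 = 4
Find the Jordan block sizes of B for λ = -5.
Block sizes for λ = -5: [3, 1]

From the dimensions of kernels of powers, the number of Jordan blocks of size at least j is d_j − d_{j−1} where d_j = dim ker(N^j) (with d_0 = 0). Computing the differences gives [2, 1, 1].
The number of blocks of size exactly k is (#blocks of size ≥ k) − (#blocks of size ≥ k + 1), so the partition is: 1 block(s) of size 1, 1 block(s) of size 3.
In nonincreasing order the block sizes are [3, 1].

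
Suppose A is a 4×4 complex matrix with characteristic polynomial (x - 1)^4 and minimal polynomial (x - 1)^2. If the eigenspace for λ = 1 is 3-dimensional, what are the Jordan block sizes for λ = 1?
Block sizes for λ = 1: [2, 1, 1]

Step 1 — from the characteristic polynomial, algebraic multiplicity of λ = 1 is 4. From dim ker(A − (1)·I) = 3, there are exactly 3 Jordan blocks for λ = 1.
Step 2 — from the minimal polynomial, the factor (x − 1)^2 tells us the largest block for λ = 1 has size 2.
Step 3 — with total size 4, 3 blocks, and largest block 2, the block sizes (in nonincreasing order) are [2, 1, 1].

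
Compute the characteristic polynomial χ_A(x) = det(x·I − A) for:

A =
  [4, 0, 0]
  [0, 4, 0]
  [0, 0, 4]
x^3 - 12*x^2 + 48*x - 64

Expanding det(x·I − A) (e.g. by cofactor expansion or by noting that A is similar to its Jordan form J, which has the same characteristic polynomial as A) gives
  χ_A(x) = x^3 - 12*x^2 + 48*x - 64
which factors as (x - 4)^3. The eigenvalues (with algebraic multiplicities) are λ = 4 with multiplicity 3.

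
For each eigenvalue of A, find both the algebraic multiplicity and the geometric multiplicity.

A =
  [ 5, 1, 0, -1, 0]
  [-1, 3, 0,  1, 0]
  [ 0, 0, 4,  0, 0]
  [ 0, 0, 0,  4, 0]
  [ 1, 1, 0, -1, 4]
λ = 4: alg = 5, geom = 4

Step 1 — factor the characteristic polynomial to read off the algebraic multiplicities:
  χ_A(x) = (x - 4)^5

Step 2 — compute geometric multiplicities via the rank-nullity identity g(λ) = n − rank(A − λI):
  rank(A − (4)·I) = 1, so dim ker(A − (4)·I) = n − 1 = 4

Summary:
  λ = 4: algebraic multiplicity = 5, geometric multiplicity = 4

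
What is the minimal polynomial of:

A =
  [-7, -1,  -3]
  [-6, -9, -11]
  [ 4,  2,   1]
x^3 + 15*x^2 + 75*x + 125

The characteristic polynomial is χ_A(x) = (x + 5)^3, so the eigenvalues are known. The minimal polynomial is
  m_A(x) = Π_λ (x − λ)^{k_λ}
where k_λ is the size of the *largest* Jordan block for λ (equivalently, the smallest k with (A − λI)^k v = 0 for every generalised eigenvector v of λ).

  λ = -5: largest Jordan block has size 3, contributing (x + 5)^3

So m_A(x) = (x + 5)^3 = x^3 + 15*x^2 + 75*x + 125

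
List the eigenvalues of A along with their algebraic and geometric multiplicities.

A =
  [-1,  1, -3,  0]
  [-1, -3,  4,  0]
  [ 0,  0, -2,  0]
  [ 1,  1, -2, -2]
λ = -2: alg = 4, geom = 2

Step 1 — factor the characteristic polynomial to read off the algebraic multiplicities:
  χ_A(x) = (x + 2)^4

Step 2 — compute geometric multiplicities via the rank-nullity identity g(λ) = n − rank(A − λI):
  rank(A − (-2)·I) = 2, so dim ker(A − (-2)·I) = n − 2 = 2

Summary:
  λ = -2: algebraic multiplicity = 4, geometric multiplicity = 2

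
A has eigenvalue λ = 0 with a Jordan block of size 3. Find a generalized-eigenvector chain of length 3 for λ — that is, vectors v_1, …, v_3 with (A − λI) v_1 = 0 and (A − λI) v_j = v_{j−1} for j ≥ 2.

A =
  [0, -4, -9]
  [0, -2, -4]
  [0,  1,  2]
A Jordan chain for λ = 0 of length 3:
v_1 = (-1, 0, 0)ᵀ
v_2 = (-4, -2, 1)ᵀ
v_3 = (0, 1, 0)ᵀ

Let N = A − (0)·I. We want v_3 with N^3 v_3 = 0 but N^2 v_3 ≠ 0; then v_{j-1} := N · v_j for j = 3, …, 2.

Pick v_3 = (0, 1, 0)ᵀ.
Then v_2 = N · v_3 = (-4, -2, 1)ᵀ.
Then v_1 = N · v_2 = (-1, 0, 0)ᵀ.

Sanity check: (A − (0)·I) v_1 = (0, 0, 0)ᵀ = 0. ✓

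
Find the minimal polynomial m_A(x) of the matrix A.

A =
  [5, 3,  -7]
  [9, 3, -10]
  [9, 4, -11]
x^3 + 3*x^2 + 3*x + 1

The characteristic polynomial is χ_A(x) = (x + 1)^3, so the eigenvalues are known. The minimal polynomial is
  m_A(x) = Π_λ (x − λ)^{k_λ}
where k_λ is the size of the *largest* Jordan block for λ (equivalently, the smallest k with (A − λI)^k v = 0 for every generalised eigenvector v of λ).

  λ = -1: largest Jordan block has size 3, contributing (x + 1)^3

So m_A(x) = (x + 1)^3 = x^3 + 3*x^2 + 3*x + 1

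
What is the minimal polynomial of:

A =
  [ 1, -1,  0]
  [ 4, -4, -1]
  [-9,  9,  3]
x^3

The characteristic polynomial is χ_A(x) = x^3, so the eigenvalues are known. The minimal polynomial is
  m_A(x) = Π_λ (x − λ)^{k_λ}
where k_λ is the size of the *largest* Jordan block for λ (equivalently, the smallest k with (A − λI)^k v = 0 for every generalised eigenvector v of λ).

  λ = 0: largest Jordan block has size 3, contributing (x − 0)^3

So m_A(x) = x^3 = x^3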